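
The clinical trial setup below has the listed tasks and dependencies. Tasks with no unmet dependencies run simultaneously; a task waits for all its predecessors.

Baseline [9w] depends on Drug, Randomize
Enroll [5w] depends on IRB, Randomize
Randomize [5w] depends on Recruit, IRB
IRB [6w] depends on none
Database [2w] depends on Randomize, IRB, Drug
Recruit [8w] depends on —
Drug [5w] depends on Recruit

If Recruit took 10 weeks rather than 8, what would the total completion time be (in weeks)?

Critical path before the change: Recruit→Randomize→Baseline = 8+5+9 = 22 giving 22 weeks.
Since Recruit is critical, the +2 change carries straight to that chain (now 24 weeks).
No other chain overtakes it, so the finish is 24 weeks.

24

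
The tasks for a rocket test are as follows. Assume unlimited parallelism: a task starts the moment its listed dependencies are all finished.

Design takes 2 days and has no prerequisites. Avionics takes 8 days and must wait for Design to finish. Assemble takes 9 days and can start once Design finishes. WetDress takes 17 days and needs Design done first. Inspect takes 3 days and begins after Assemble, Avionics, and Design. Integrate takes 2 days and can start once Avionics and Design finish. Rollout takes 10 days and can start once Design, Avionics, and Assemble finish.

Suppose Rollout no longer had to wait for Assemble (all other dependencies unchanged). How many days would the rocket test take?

20

With the dependency in place, Design→Assemble→Rollout = 2+9+10 = 21 sets the finish at 21 days.
Without Assemble→Rollout, Rollout's earliest start moves from 11 to 10.
The longest chain is now Design→Avionics→Rollout = 2+8+10 = 20, so the rocket test takes 20 days.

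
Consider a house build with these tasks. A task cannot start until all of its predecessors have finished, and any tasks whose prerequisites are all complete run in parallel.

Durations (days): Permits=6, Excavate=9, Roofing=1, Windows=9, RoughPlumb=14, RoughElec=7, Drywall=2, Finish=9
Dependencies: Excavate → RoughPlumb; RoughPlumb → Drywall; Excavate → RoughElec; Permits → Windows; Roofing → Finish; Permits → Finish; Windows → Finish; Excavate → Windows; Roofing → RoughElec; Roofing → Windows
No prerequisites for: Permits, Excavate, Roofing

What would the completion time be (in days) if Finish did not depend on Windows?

With the dependency in place, Excavate→Windows→Finish = 9+9+9 = 27 sets the finish at 27 days.
Without Windows→Finish, Finish's earliest start moves from 18 to 6.
The longest chain is now Excavate→RoughPlumb→Drywall = 9+14+2 = 25, so the house build takes 25 days.

25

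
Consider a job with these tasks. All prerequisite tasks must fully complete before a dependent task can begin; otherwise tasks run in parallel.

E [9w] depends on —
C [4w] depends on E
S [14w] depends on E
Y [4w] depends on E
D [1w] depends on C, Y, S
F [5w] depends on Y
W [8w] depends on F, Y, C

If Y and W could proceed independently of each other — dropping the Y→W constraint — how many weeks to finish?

With the dependency in place, E→Y→F→W = 9+4+5+8 = 26 sets the finish at 26 weeks.
Dropping Y→W doesn't change W's earliest start (18); another predecessor still binds.
New critical path: E→Y→F→W = 9+4+5+8 = 26 ⇒ 26 weeks.

26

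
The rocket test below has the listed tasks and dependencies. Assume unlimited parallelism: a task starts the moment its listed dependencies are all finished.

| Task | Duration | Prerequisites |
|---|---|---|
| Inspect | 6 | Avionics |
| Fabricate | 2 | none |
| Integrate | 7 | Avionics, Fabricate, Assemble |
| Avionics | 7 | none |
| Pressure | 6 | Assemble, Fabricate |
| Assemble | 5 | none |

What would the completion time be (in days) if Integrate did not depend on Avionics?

Before: longest chain Avionics→Integrate = 7+7 = 14, finish 14.
Without Avionics→Integrate, Integrate's earliest start moves from 7 to 5.
New critical path: Avionics→Inspect = 7+6 = 13 ⇒ 13 days.

13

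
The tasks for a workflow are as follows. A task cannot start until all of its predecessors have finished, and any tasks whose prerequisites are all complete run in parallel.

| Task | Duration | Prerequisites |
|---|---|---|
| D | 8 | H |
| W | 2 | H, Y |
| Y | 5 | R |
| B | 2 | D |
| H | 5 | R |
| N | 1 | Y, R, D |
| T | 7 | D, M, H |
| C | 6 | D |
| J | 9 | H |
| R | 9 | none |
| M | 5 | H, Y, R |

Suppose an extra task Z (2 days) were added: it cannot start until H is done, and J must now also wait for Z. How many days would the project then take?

29

Originally the project takes 29 days.
With Z inserted, J now waits for max(H, Z).
New critical path: R→H→D→T = 9+5+8+7 = 29 ⇒ 29 days.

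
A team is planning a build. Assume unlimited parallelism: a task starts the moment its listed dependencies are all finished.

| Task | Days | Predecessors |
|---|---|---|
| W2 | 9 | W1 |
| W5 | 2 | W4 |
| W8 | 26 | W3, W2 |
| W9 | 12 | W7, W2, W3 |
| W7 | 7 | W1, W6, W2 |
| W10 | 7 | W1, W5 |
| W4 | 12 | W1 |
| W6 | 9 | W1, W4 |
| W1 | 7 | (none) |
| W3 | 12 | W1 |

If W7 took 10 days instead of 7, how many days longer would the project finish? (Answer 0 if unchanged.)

3

As given, the longest chain is W1→W4→W6→W7→W9 = 7+12+9+7+12 = 47, so the finish is 47 days.
W7 is on the critical path; changing it to 10 makes that path 50 days.
No other chain overtakes it, so the finish is 50 days.
Change in finish: 50 − 47 = +3 days.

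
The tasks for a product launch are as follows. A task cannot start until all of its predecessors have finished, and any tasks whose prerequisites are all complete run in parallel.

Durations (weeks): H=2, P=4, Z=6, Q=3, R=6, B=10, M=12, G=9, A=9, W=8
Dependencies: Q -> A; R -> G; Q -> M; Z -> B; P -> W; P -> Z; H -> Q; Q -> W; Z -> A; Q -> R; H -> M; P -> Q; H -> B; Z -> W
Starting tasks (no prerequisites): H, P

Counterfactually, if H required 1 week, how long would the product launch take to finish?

22

Actual critical path: P→Q→R→G = 4+3+6+9 = 22 ⇒ 22 weeks.
The longest path through H is only 20 weeks, so H has float 2.
The critical path is still P→Q→R→G; finish is now 22 weeks.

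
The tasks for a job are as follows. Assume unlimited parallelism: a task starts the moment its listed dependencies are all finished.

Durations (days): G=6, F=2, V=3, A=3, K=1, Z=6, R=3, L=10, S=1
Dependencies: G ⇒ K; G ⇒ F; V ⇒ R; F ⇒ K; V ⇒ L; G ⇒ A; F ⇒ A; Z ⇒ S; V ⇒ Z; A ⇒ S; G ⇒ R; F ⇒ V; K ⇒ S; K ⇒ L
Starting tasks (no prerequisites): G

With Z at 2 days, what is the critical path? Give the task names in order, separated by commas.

G, F, V, L

As given, the longest chain is G→F→V→L = 6+2+3+10 = 21, so the finish is 21 days.
Z is off the critical path — its longest chain is 18 days, giving 3 of slack.
That remains the longest chain; total 21 days.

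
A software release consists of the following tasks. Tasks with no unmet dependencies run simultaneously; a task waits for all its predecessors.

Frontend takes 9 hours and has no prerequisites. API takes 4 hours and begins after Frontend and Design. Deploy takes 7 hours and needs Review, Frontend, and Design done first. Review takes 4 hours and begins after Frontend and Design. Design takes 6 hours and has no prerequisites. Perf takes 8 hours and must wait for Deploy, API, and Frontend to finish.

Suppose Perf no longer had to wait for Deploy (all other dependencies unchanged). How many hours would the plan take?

Before: longest chain Frontend→Review→Deploy→Perf = 9+4+7+8 = 28, finish 28.
Without Deploy→Perf, Perf's earliest start moves from 20 to 13.
The longest chain is now Frontend→API→Perf = 9+4+8 = 21, so the plan takes 21 hours.

21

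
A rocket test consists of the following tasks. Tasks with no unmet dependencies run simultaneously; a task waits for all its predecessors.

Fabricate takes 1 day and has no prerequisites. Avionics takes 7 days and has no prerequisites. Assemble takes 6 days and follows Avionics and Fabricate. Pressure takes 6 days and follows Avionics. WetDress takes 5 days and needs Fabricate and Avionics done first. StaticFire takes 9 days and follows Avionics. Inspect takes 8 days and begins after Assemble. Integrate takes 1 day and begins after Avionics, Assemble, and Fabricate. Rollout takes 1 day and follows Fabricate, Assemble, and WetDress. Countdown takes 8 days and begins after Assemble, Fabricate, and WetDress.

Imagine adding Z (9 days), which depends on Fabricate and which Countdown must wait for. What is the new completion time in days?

Originally the project takes 21 days.
With Z inserted, Countdown now waits for max(Assemble, Fabricate, WetDress, Z).
New critical path: Avionics→Assemble→Inspect = 7+6+8 = 21 ⇒ 21 days.

21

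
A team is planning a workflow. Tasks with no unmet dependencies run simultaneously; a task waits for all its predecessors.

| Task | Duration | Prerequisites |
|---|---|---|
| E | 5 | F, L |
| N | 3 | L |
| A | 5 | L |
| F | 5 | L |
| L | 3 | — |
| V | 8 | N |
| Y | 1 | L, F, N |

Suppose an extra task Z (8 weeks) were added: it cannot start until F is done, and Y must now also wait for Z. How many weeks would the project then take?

Originally the project takes 14 weeks.
With Z inserted, Y now waits for max(L, F, N, Z).
New critical path: L→F→Z→Y = 3+5+8+1 = 17 ⇒ 17 weeks.

17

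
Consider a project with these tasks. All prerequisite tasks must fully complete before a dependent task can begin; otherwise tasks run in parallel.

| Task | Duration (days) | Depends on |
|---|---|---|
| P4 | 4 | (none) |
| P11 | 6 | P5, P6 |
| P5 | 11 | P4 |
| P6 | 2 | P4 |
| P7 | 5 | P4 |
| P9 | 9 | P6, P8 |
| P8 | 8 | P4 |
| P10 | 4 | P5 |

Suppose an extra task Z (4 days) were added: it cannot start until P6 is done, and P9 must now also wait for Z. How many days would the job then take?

21

Originally the job takes 21 days.
With Z inserted, P9 now waits for max(P6, P8, Z).
New critical path: P4→P5→P11 = 4+11+6 = 21 ⇒ 21 days.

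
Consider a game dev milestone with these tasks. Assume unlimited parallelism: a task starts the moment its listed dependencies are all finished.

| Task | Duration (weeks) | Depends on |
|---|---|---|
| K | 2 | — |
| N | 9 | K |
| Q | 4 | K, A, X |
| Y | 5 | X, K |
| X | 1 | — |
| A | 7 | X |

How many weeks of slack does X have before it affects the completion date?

Critical path: X→A→Q = 1+7+4 = 12, so the finish is 12 weeks.
X finishes as early as 1 and must finish by 1.
Float = 12 − 12 = 0.

0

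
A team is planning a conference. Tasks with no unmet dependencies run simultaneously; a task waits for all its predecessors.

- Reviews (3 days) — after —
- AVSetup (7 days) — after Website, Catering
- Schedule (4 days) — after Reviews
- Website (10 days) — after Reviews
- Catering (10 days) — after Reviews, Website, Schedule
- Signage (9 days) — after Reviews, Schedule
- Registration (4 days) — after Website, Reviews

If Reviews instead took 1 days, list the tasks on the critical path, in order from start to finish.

Reviews, Website, Catering, AVSetup

Critical path before the change: Reviews→Website→Catering→AVSetup = 3+10+10+7 = 30 giving 30 days.
Reviews lies on that path, so at 1 day the path becomes 28 days.
The critical path is still Reviews→Website→Catering→AVSetup; finish is now 28 days.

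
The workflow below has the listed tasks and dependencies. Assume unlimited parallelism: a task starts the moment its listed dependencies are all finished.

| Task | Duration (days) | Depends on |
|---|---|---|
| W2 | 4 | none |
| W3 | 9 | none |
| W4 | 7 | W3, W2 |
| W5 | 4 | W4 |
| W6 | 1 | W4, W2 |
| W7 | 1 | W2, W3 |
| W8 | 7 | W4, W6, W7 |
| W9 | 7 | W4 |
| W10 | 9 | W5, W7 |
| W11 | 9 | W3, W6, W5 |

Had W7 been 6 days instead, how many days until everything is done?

Critical path before the change: W3→W4→W5→W10 = 9+7+4+9 = 29 giving 29 days.
W7 has 10 days of float (longest path through it is 19).
No other chain overtakes it, so the finish is 29 days.

29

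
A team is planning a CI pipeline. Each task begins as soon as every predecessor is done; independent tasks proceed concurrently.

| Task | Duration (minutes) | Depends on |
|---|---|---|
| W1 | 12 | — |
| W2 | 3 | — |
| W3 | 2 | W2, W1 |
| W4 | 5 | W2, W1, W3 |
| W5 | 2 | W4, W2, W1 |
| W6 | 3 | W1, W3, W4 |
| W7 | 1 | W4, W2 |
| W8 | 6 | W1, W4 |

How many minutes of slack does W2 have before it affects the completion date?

9

The longest chain is W1→W3→W4→W8 = 12+2+5+6 = 25; overall finish 25 minutes.
Longest path through W2: 16 minutes (earliest finish 3, latest finish 12).
Slack of W2 = 9 − 0 = 9 minutes.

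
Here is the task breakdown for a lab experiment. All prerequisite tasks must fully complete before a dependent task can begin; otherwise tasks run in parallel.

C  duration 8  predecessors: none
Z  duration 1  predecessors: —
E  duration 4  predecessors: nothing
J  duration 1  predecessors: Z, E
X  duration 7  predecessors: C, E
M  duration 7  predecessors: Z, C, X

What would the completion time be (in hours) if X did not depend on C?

18

With the dependency in place, C→X→M = 8+7+7 = 22 sets the finish at 22 hours.
Without C→X, X's earliest start moves from 8 to 4.
New critical path: E→X→M = 4+7+7 = 18 ⇒ 18 hours.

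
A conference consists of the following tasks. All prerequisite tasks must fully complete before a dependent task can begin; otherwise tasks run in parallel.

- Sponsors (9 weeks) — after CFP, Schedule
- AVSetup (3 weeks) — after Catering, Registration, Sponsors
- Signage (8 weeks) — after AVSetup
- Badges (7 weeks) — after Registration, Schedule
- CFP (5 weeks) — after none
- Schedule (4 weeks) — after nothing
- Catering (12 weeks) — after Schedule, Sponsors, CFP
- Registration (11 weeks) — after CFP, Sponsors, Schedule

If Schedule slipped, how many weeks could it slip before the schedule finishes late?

Critical path: CFP→Sponsors→Catering→AVSetup→Signage = 5+9+12+3+8 = 37, so the finish is 37 weeks.
The longest chain containing Schedule totals 36 weeks.
So Schedule can slip 5 − 4 = 1 week.

1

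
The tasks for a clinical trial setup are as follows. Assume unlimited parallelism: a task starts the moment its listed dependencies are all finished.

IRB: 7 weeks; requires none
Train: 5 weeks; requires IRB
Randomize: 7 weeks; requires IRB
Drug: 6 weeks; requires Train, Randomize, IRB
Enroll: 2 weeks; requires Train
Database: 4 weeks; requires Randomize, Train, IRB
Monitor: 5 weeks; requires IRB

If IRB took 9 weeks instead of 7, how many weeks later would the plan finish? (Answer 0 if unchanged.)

2

The binding path is IRB→Randomize→Drug = 7+7+6 = 20; finish at 20 weeks.
IRB lies on that path, so at 9 weeks the path becomes 22 weeks.
The critical path is still IRB→Randomize→Drug; finish is now 22 weeks.
Change in finish: 22 − 20 = +2 weeks.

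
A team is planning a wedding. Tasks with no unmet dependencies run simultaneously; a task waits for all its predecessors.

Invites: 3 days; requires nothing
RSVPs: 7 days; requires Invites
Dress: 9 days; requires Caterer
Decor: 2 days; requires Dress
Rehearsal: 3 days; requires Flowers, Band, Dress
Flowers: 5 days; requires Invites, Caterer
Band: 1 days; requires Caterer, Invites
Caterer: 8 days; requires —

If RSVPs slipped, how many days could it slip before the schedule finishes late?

Caterer→Dress→Rehearsal = 8+9+3 = 20 sets the makespan at 20 days.
Longest path through RSVPs: 10 days (earliest finish 10, latest finish 20).
Slack of RSVPs = 13 − 3 = 10 days.

10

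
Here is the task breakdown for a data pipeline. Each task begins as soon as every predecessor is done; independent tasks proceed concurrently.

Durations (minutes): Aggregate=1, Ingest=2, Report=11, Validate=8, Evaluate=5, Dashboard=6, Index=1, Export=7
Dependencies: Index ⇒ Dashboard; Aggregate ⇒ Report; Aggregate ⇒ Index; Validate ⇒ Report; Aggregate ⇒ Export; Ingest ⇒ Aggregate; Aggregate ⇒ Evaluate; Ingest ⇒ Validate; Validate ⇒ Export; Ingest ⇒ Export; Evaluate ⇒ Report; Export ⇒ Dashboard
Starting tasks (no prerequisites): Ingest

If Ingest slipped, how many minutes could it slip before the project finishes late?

Ingest→Validate→Export→Dashboard = 2+8+7+6 = 23 sets the makespan at 23 minutes.
Ingest finishes as early as 2 and must finish by 2.
Slack of Ingest = 0 − 0 = 0 minutes.

0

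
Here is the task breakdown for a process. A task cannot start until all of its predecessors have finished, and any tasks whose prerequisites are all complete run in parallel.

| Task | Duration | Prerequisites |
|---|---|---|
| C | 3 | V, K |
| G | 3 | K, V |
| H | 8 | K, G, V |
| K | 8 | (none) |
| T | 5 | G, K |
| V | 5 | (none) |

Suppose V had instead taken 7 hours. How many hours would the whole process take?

19

Actual critical path: K→G→H = 8+3+8 = 19 ⇒ 19 hours.
V has 3 hours of float (longest path through it is 16).
No other chain overtakes it, so the finish is 19 hours.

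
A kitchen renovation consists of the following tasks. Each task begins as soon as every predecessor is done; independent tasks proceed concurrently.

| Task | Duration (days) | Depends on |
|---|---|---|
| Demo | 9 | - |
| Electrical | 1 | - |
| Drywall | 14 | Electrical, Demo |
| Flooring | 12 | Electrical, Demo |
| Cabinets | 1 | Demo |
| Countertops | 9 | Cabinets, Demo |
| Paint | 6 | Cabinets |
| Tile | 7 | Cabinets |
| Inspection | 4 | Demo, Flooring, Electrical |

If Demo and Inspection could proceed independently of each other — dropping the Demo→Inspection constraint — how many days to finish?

Before: longest chain Demo→Flooring→Inspection = 9+12+4 = 25, finish 25.
Dropping Demo→Inspection doesn't change Inspection's earliest start (21); another predecessor still binds.
After: Demo→Flooring→Inspection = 9+12+4 = 25 → 25 days.

25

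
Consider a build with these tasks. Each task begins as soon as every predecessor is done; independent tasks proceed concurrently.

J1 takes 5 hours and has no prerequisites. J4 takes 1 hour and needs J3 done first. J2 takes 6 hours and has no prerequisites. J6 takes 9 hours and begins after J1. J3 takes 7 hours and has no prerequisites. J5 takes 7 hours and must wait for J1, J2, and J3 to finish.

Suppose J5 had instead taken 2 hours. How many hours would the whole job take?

As given, the longest chain is J3→J5 = 7+7 = 14, so the finish is 14 hours.
Since J5 is critical, the -5 change carries straight to that chain (now 9 hours).
The binding chain switches to J1→J6 = 5+9 = 14; finish 14 hours.

14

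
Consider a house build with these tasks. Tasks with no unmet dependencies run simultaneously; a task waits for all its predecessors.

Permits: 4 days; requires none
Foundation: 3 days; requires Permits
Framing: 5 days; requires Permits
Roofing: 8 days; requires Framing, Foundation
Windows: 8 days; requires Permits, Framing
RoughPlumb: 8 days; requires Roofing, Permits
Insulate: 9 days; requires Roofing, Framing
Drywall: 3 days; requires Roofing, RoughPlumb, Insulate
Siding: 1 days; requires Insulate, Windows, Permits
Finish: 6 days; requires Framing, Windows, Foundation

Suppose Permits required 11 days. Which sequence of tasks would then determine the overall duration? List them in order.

Baseline: Permits→Framing→Roofing→Insulate→Drywall = 4+5+8+9+3 = 29 → 29 days.
Permits is on the critical path; changing it to 11 makes that path 36 days.
No other chain overtakes it, so the finish is 36 days.

Permits, Framing, Roofing, Insulate, Drywall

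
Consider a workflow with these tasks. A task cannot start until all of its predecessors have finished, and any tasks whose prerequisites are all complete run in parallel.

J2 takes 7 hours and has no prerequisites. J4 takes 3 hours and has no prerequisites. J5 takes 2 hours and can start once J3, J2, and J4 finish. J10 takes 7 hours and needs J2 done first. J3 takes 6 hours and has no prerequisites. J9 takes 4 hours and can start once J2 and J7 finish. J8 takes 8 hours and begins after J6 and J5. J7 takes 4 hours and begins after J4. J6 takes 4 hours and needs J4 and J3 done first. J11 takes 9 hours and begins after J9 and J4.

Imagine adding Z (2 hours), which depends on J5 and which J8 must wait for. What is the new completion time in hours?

20

Originally the plan takes 20 hours.
With Z inserted, J8 now waits for max(J6, J5, Z).
New critical path: J2→J9→J11 = 7+4+9 = 20 ⇒ 20 hours.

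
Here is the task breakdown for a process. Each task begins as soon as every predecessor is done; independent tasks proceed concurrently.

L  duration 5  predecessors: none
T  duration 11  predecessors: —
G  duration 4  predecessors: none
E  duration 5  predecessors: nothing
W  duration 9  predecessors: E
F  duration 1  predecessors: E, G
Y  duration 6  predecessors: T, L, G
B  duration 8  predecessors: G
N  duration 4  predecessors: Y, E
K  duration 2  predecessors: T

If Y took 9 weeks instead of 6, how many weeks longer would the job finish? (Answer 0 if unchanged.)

Actual critical path: T→Y→N = 11+6+4 = 21 ⇒ 21 weeks.
Y lies on that path, so at 9 weeks the path becomes 24 weeks.
No other chain overtakes it, so the finish is 24 weeks.
Change in finish: 24 − 21 = +3 weeks.

3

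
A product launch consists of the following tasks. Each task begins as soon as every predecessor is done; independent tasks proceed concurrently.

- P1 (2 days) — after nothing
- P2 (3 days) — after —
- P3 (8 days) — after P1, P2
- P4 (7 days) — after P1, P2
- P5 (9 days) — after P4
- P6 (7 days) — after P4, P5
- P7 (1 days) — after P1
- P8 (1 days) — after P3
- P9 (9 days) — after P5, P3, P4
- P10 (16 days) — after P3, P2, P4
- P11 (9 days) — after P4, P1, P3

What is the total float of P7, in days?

The longest chain is P2→P4→P5→P9 = 3+7+9+9 = 28; overall finish 28 days.
Longest path through P7: 3 days (earliest finish 3, latest finish 28).
Slack of P7 = 27 − 2 = 25 days.

25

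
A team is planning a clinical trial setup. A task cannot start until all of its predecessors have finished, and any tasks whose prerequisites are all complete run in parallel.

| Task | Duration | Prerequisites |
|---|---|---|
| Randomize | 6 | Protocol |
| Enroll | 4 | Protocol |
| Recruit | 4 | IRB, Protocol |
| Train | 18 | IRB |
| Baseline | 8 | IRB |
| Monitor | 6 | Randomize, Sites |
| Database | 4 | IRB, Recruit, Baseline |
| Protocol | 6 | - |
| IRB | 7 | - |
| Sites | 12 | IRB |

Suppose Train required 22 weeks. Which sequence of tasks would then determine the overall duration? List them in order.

The binding path is IRB→Train = 7+18 = 25; finish at 25 weeks.
Train is on the critical path; changing it to 22 makes that path 29 weeks.
That remains the longest chain; total 29 weeks.

IRB, Train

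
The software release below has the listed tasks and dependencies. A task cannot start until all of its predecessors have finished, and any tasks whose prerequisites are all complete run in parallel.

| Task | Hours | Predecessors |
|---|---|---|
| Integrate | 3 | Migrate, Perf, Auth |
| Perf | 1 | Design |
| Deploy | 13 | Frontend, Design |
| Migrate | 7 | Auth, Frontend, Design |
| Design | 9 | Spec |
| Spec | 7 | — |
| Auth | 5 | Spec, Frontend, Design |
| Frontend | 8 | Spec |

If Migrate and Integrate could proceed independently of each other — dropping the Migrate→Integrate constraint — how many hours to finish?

29

Before: longest chain Spec→Design→Auth→Migrate→Integrate = 7+9+5+7+3 = 31, finish 31.
Without Migrate→Integrate, Integrate's earliest start moves from 28 to 21.
After: Spec→Design→Deploy = 7+9+13 = 29 → 29 hours.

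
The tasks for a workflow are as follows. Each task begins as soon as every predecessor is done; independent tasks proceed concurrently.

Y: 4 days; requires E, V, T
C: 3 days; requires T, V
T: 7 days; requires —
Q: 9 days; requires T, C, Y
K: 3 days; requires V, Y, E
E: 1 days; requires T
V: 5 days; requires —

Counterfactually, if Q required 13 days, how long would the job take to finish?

25

As given, the longest chain is T→E→Y→Q = 7+1+4+9 = 21, so the finish is 21 days.
Q is on the critical path; changing it to 13 makes that path 25 days.
The critical path is still T→E→Y→Q; finish is now 25 days.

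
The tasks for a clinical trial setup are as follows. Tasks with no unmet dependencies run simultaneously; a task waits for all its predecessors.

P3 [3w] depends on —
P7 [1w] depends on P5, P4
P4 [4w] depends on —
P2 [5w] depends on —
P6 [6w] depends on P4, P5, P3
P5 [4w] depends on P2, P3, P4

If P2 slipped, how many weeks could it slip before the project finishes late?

The longest chain is P2→P5→P6 = 5+4+6 = 15; overall finish 15 weeks.
P2 finishes as early as 5 and must finish by 5.
Slack of P2 = 0 − 0 = 0 weeks.

0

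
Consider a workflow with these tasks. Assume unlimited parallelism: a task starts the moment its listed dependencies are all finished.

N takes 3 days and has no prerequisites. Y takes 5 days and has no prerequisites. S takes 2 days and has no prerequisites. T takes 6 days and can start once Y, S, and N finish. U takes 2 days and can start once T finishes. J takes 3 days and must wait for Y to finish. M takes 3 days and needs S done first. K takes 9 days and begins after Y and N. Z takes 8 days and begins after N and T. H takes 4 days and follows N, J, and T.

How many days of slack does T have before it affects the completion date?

0

Y→T→Z = 5+6+8 = 19 sets the makespan at 19 days.
The longest chain containing T totals 19 days.
Float = 19 − 19 = 0.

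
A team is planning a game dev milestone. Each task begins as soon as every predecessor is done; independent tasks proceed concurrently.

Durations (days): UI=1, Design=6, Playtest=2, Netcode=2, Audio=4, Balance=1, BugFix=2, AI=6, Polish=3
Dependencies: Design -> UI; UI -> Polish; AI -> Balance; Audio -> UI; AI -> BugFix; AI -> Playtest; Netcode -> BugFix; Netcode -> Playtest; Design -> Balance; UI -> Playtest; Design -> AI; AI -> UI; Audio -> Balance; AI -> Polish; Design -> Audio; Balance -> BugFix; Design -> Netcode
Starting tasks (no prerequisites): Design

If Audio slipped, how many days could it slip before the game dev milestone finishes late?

Design→AI→UI→Polish = 6+6+1+3 = 16 sets the makespan at 16 days.
Audio finishes as early as 10 and must finish by 12.
Slack of Audio = 8 − 6 = 2 days.

2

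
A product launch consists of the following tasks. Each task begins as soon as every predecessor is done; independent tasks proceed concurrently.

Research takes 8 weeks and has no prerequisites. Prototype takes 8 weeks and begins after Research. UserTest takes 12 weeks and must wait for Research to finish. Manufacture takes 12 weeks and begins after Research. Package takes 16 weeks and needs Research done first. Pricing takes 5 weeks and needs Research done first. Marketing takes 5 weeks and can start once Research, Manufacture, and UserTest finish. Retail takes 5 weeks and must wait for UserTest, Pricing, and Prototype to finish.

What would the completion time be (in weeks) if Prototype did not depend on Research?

25

Before: longest chain Research→UserTest→Marketing = 8+12+5 = 25, finish 25.
Without Research→Prototype, Prototype's earliest start moves from 8 to 0.
After: Research→UserTest→Marketing = 8+12+5 = 25 → 25 weeks.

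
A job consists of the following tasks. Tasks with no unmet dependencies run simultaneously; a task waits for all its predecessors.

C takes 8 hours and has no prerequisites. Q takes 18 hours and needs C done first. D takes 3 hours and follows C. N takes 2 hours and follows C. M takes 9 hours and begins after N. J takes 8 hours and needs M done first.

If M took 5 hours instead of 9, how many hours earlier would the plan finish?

Baseline: C→N→M→J = 8+2+9+8 = 27 → 27 hours.
M lies on that path, so at 5 hours the path becomes 23 hours.
The binding chain switches to C→Q = 8+18 = 26; finish 26 hours.
Change in finish: 26 − 27 = -1 hours.

1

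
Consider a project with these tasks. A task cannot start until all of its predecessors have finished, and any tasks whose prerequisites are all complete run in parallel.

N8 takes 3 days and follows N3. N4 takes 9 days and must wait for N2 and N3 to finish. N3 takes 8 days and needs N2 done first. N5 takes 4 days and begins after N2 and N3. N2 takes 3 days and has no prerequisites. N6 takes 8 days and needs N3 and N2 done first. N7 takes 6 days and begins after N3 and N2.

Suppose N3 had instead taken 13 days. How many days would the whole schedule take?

Actual critical path: N2→N3→N4 = 3+8+9 = 20 ⇒ 20 days.
N3 is on the critical path; changing it to 13 makes that path 25 days.
No other chain overtakes it, so the finish is 25 days.

25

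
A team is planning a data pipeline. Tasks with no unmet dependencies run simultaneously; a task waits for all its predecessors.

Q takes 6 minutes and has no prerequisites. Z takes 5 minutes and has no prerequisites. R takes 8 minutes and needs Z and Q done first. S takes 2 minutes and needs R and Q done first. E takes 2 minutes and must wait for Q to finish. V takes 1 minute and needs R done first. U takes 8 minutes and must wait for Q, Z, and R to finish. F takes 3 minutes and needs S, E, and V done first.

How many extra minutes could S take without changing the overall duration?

3

Critical path: Q→R→U = 6+8+8 = 22, so the finish is 22 minutes.
Longest path through S: 19 minutes (earliest finish 16, latest finish 19).
So S can slip 19 − 16 = 3 minutes.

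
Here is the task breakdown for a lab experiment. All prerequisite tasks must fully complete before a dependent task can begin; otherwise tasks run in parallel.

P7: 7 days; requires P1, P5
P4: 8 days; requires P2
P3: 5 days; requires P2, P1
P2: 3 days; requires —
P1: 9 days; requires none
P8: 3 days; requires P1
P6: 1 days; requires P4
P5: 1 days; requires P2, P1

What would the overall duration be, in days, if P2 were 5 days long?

Critical path before the change: P1→P5→P7 = 9+1+7 = 17 giving 17 days.
P2 is off the critical path — its longest chain is 12 days, giving 5 of slack.
The critical path is still P1→P5→P7; finish is now 17 days.

17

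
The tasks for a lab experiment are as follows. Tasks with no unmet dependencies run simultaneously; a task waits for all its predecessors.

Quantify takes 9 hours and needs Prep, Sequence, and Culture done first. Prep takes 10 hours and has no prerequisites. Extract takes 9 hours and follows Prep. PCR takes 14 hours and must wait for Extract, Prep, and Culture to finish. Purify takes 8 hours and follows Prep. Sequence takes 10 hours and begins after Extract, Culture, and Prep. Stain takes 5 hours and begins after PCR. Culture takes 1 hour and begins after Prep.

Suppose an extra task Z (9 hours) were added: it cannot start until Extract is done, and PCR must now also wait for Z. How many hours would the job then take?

47

Originally the job takes 38 hours.
With Z inserted, PCR now waits for max(Extract, Prep, Culture, Z).
New critical path: Prep→Extract→Z→PCR→Stain = 10+9+9+14+5 = 47 ⇒ 47 hours.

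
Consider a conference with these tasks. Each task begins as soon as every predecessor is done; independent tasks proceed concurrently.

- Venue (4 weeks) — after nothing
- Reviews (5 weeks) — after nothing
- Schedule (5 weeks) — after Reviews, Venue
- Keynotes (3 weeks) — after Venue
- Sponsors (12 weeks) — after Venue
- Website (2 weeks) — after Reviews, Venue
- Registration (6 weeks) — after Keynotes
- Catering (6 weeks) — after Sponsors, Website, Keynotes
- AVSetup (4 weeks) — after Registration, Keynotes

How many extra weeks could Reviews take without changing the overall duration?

9

Venue→Sponsors→Catering = 4+12+6 = 22 sets the makespan at 22 weeks.
Longest path through Reviews: 13 weeks (earliest finish 5, latest finish 14).
Slack of Reviews = 9 − 0 = 9 weeks.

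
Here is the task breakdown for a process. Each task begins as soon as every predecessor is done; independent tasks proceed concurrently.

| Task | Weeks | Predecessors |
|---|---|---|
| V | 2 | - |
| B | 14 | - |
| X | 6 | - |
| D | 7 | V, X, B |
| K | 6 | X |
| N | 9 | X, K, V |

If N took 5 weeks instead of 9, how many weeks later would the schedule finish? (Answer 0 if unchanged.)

As given, the longest chain is X→K→N = 6+6+9 = 21, so the finish is 21 weeks.
Since N is critical, the -4 change carries straight to that chain (now 17 weeks).
New critical path: B→D = 14+7 = 21 ⇒ 21 weeks.
Change in finish: 21 − 21 = +0 weeks.

0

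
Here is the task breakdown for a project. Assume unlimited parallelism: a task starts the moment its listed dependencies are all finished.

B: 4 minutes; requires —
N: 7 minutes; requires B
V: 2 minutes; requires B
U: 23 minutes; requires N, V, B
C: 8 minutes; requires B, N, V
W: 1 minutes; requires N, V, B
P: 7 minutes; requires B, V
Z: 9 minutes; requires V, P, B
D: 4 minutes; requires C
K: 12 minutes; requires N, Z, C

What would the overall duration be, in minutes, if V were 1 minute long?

Baseline: B→V→P→Z→K = 4+2+7+9+12 = 34 → 34 minutes.
Since V is critical, the -1 change carries straight to that chain (now 33 minutes).
New critical path: B→N→U = 4+7+23 = 34 ⇒ 34 minutes.

34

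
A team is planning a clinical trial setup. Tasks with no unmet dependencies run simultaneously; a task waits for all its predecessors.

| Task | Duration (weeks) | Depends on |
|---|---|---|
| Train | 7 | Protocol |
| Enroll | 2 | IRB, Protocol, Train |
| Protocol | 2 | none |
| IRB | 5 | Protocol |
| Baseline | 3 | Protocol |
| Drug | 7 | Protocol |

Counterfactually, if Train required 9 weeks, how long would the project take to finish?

13

The binding path is Protocol→Train→Enroll = 2+7+2 = 11; finish at 11 weeks.
Train lies on that path, so at 9 weeks the path becomes 13 weeks.
That remains the longest chain; total 13 weeks.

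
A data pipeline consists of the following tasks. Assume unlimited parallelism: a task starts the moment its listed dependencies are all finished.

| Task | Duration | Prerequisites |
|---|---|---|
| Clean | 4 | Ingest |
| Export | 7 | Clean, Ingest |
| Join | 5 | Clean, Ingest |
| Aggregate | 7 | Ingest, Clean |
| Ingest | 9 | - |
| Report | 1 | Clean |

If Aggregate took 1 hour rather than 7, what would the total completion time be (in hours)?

Baseline: Ingest→Clean→Aggregate = 9+4+7 = 20 → 20 hours.
Aggregate lies on that path, so at 1 hour the path becomes 14 hours.
New critical path: Ingest→Clean→Export = 9+4+7 = 20 ⇒ 20 hours.

20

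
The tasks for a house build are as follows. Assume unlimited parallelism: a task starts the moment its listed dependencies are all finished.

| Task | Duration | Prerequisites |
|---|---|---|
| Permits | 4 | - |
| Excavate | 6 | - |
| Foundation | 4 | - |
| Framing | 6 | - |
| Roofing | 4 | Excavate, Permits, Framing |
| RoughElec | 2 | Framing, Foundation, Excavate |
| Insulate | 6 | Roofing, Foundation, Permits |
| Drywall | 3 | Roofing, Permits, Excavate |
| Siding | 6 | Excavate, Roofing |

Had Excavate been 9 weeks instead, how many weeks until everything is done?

19

Baseline: Excavate→Roofing→Insulate = 6+4+6 = 16 → 16 weeks.
Excavate is on the critical path; changing it to 9 makes that path 19 weeks.
The critical path is still Excavate→Roofing→Insulate; finish is now 19 weeks.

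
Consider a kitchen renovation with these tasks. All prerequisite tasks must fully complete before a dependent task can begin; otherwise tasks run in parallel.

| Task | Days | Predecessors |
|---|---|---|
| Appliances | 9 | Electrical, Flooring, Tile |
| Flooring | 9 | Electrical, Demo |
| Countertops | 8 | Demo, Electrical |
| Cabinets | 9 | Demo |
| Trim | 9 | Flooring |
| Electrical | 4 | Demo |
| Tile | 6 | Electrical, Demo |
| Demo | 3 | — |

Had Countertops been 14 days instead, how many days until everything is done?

The binding path is Demo→Electrical→Flooring→Appliances = 3+4+9+9 = 25; finish at 25 days.
Countertops is off the critical path — its longest chain is 15 days, giving 10 of slack.
The critical path is still Demo→Electrical→Flooring→Appliances; finish is now 25 days.

25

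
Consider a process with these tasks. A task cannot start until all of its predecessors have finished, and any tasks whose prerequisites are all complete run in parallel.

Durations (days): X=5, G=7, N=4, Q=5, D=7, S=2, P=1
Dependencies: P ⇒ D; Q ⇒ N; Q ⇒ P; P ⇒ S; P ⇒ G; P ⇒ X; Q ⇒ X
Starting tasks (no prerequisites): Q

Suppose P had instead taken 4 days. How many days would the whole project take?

As given, the longest chain is Q→P→G = 5+1+7 = 13, so the finish is 13 days.
Since P is critical, the +3 change carries straight to that chain (now 16 days).
That remains the longest chain; total 16 days.

16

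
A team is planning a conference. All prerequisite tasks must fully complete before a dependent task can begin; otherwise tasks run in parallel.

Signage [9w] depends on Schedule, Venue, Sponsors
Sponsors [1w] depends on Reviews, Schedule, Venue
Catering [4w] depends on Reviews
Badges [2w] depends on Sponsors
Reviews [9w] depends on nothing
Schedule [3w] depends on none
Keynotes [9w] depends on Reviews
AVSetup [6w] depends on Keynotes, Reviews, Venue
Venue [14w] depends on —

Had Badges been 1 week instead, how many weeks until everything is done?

24

Critical path before the change: Venue→Sponsors→Signage = 14+1+9 = 24 giving 24 weeks.
Badges has 7 weeks of float (longest path through it is 17).
No other chain overtakes it, so the finish is 24 weeks.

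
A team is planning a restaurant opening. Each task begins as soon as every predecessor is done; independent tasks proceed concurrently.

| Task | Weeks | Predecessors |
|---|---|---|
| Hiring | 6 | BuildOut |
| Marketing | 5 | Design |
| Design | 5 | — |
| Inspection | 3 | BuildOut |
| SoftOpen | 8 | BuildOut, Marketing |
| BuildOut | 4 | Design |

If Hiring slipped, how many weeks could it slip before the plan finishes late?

3

Critical path: Design→Marketing→SoftOpen = 5+5+8 = 18, so the finish is 18 weeks.
Longest path through Hiring: 15 weeks (earliest finish 15, latest finish 18).
Slack of Hiring = 12 − 9 = 3 weeks.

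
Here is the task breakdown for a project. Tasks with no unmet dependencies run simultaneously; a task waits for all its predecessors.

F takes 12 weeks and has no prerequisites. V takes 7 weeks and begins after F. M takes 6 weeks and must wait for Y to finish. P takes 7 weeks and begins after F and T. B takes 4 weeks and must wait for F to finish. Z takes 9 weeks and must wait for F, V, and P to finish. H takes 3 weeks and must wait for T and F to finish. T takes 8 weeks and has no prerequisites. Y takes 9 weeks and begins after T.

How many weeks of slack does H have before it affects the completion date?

Critical path: F→P→Z = 12+7+9 = 28, so the finish is 28 weeks.
Longest path through H: 15 weeks (earliest finish 15, latest finish 28).
Slack of H = 25 − 12 = 13 weeks.

13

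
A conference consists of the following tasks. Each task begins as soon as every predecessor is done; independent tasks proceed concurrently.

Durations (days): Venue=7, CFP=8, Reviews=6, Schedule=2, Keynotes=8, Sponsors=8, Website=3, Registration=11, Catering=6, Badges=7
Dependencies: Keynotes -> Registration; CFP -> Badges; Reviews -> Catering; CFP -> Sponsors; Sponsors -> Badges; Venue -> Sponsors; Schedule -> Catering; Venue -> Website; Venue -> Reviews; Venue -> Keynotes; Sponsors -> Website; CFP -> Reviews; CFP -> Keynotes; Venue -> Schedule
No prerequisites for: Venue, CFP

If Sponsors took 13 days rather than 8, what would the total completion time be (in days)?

Critical path before the change: CFP→Keynotes→Registration = 8+8+11 = 27 giving 27 days.
The longest path through Sponsors is only 23 days, so Sponsors has float 4.
The binding chain switches to CFP→Sponsors→Badges = 8+13+7 = 28; finish 28 days.

28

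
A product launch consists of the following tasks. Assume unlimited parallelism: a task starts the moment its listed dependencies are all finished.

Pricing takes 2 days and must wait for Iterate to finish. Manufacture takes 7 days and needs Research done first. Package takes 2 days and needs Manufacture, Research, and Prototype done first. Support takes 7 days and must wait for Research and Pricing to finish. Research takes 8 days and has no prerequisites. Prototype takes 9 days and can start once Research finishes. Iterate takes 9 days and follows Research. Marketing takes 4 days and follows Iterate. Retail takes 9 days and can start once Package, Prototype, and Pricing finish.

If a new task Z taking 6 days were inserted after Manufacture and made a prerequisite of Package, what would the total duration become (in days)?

32

Originally the plan takes 28 days.
With Z inserted, Package now waits for max(Manufacture, Research, Prototype, Z).
New critical path: Research→Manufacture→Z→Package→Retail = 8+7+6+2+9 = 32 ⇒ 32 days.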